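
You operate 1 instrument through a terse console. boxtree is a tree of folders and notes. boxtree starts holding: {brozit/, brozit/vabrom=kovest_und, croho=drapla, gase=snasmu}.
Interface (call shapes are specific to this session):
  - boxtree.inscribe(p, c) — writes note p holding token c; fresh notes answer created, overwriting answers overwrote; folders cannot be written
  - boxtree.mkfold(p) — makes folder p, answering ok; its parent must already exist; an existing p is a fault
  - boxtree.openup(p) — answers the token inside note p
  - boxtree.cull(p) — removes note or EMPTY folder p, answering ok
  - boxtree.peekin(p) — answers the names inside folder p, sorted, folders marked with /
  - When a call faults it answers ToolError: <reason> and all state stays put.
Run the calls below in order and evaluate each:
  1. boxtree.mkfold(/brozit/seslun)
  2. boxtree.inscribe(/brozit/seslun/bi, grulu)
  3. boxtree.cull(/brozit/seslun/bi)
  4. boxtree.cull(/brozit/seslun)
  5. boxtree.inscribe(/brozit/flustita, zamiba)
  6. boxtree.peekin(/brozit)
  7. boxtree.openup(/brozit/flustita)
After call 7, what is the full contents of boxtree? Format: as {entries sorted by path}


·→ mkfold(p=/brozit/seslun)
·← ok
·→ inscribe(p=/brozit/seslun/bi, c=grulu)
·← created
·→ cull(p=/brozit/seslun/bi)
·← ok
·→ cull(p=/brozit/seslun)
·← ok
·→ inscribe(p=/brozit/flustita, c=zamiba)
·← created
·→ peekin(p=/brozit)
·← [flustita, vabrom]
·→ openup(p=/brozit/flustita)
·← zamiba

Answer: {brozit/, brozit/flustita=zamiba, brozit/vabrom=kovest_und, croho=drapla, gase=snasmu}


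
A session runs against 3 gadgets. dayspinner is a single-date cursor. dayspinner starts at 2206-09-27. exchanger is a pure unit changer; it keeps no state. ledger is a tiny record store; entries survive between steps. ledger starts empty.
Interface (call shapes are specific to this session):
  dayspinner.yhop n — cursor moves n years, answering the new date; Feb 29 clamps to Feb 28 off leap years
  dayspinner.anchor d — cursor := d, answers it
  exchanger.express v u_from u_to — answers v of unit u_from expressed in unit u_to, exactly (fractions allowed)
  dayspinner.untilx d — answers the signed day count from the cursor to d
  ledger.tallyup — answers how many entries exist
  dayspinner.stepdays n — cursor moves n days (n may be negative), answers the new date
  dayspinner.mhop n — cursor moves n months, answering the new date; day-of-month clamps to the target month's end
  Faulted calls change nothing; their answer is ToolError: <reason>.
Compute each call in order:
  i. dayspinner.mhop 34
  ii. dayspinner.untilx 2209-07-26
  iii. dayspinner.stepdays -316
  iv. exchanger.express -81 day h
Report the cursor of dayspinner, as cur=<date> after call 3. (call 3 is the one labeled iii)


·→ dayspinner.mhop(n=34)
·← 2209-07-27
·→ dayspinner.untilx(d=2209-07-26)
·← -1
·→ dayspinner.stepdays(n=-316)
·← 2208-09-14
·→ exchanger.express(v=-81, u_from=day, u_to=h)
·← -1944

Answer: cur=2208-09-14


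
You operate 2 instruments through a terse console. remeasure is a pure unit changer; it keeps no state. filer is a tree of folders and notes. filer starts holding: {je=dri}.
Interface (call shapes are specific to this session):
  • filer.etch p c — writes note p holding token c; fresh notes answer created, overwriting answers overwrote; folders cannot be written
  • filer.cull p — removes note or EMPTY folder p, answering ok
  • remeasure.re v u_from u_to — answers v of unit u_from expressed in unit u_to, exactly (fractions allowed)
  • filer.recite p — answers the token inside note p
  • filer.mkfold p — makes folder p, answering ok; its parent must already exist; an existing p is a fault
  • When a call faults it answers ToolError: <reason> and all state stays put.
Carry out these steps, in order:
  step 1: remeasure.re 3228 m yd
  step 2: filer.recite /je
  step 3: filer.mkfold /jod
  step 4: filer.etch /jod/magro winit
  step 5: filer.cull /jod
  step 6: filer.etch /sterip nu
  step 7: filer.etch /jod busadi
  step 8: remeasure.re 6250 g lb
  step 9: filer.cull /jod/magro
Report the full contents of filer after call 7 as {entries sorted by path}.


Answer: {je=dri, jod/, jod/magro=winit, sterip=nu}

Derivation:
I invoke re(v: 3228, u_from: m, u_to: yd), giving 1345000/381.
I invoke recite(p: /je), giving dri.
Invoking mkfold(p: /jod), — result: ok.
I try etch(p: /jod/magro, c: winit), and get created.
Calling cull(p: /jod): ToolError: not empty.
Invoking etch(p: /sterip, c: nu): created.
I invoke etch(p: /jod, c: busadi), yielding ToolError: is a directory.
I use re(v: 6250, u_from: g, u_to: lb): 625000000/45359237.
I try cull(p: /jod/magro), and get ok.


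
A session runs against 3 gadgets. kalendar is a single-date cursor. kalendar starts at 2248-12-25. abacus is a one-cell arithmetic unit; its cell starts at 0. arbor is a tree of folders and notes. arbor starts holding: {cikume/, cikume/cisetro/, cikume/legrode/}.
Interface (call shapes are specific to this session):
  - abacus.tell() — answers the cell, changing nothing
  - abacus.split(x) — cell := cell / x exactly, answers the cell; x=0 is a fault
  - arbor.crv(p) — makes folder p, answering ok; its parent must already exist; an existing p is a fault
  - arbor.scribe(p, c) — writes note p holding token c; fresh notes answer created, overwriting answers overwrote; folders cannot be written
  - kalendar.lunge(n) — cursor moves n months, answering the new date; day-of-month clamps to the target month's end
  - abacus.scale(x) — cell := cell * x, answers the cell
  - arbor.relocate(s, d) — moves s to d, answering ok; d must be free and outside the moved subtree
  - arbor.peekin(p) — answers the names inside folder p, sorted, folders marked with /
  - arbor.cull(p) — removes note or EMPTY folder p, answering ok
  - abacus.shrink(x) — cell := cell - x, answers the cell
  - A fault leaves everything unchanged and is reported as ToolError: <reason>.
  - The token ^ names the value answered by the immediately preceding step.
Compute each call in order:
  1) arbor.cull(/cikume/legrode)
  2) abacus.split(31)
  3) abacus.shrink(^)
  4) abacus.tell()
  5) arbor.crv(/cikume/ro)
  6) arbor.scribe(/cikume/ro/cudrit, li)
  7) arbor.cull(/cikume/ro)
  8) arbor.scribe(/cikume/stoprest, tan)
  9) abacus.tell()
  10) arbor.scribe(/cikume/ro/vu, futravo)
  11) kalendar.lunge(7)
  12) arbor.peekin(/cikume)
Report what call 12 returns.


Now I run cull passing /cikume/legrode, giving ok.
Then split passing 31, giving 0.
I use shrink passing ^, — result: 0.
I invoke tell, and get 0.
Then crv passing /cikume/ro, yielding ok.
I invoke scribe passing /cikume/ro/cudrit, li, and observe created.
Calling cull passing /cikume/ro, → ToolError: not empty.
Invoking scribe passing /cikume/stoprest, tan, and get created.
Using tell(), and observe 0.
Invoking scribe passing /cikume/ro/vu, futravo, and get created.
Now I run lunge passing 7, yielding 2249-07-25.
Calling peekin passing /cikume: [cisetro/, ro/, stoprest].

Answer: [cisetro/, ro/, stoprest]


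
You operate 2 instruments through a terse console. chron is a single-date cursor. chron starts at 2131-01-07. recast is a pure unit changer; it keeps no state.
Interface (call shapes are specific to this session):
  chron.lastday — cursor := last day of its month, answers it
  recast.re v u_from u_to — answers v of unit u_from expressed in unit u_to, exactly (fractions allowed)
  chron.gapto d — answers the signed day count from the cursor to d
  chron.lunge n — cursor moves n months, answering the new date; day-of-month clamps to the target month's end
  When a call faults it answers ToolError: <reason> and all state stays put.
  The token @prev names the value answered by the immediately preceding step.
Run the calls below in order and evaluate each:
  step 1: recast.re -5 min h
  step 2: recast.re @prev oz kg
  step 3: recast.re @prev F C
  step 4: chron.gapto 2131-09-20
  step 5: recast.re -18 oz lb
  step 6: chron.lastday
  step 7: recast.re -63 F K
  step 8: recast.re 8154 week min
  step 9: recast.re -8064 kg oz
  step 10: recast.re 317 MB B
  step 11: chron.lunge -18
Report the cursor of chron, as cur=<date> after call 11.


Answer: cur=2129-07-31

Derivation:
Act: re[v='-5'; u_from='min'; u_to='h']
Obs: -1/12
Act: re[v='@prev'; u_from='oz'; u_to='kg']
Obs: -45359237/19200000000
Act: re[v='@prev'; u_from='F'; u_to='C']
Obs: -614445359237/34560000000
Act: gapto[d='2131-09-20']
Obs: 256
Act: re[v='-18'; u_from='oz'; u_to='lb']
Obs: -9/8
Act: lastday[]
Obs: 2131-01-31
Act: re[v='-63'; u_from='F'; u_to='K']
Obs: 39667/180
Act: re[v='8154'; u_from='week'; u_to='min']
Obs: 82192320
Act: re[v='-8064'; u_from='kg'; u_to='oz']
Obs: -1843200000000/6479891
Act: re[v='317'; u_from='MB'; u_to='B']
Obs: 317000000
Act: lunge[n='-18']
Obs: 2129-07-31


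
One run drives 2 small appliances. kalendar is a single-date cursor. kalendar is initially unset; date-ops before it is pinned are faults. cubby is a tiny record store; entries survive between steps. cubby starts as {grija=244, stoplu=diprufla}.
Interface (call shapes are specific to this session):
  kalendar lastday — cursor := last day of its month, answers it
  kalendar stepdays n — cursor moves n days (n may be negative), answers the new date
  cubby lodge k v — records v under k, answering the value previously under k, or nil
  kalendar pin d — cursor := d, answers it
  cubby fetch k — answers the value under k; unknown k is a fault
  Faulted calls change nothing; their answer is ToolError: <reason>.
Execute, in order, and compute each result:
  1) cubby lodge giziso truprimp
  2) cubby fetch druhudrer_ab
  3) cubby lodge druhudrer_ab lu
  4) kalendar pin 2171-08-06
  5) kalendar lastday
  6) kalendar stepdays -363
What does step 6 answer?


Answer: 2170-09-02

Derivation:
;; 1. cubby lodge(k='giziso', v='truprimp') : nil
;; 2. cubby fetch(k='druhudrer_ab') : ToolError: no such key druhudrer_ab
;; 3. cubby lodge(k='druhudrer_ab', v='lu') : nil
;; 4. kalendar pin(d='2171-08-06') : 2171-08-06
;; 5. kalendar lastday() : 2171-08-31
;; 6. kalendar stepdays(n='-363') : 2170-09-02


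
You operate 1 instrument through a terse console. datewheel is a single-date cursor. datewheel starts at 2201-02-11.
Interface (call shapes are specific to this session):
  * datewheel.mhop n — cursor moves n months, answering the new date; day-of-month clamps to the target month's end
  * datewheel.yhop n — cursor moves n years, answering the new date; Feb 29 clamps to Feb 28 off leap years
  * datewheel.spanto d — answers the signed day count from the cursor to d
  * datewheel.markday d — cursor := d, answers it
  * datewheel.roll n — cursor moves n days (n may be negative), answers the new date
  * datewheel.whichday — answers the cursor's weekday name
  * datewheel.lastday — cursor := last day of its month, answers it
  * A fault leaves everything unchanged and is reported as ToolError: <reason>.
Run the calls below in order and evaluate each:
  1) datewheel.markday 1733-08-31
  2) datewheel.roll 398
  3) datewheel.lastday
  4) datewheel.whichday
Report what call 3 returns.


[in] datewheel.markday d='1733-08-31'
  1733-08-31
[in] datewheel.roll n='398'
  1734-10-03
[in] datewheel.lastday
  1734-10-31
[in] datewheel.whichday
  Sunday

Answer: 1734-10-31


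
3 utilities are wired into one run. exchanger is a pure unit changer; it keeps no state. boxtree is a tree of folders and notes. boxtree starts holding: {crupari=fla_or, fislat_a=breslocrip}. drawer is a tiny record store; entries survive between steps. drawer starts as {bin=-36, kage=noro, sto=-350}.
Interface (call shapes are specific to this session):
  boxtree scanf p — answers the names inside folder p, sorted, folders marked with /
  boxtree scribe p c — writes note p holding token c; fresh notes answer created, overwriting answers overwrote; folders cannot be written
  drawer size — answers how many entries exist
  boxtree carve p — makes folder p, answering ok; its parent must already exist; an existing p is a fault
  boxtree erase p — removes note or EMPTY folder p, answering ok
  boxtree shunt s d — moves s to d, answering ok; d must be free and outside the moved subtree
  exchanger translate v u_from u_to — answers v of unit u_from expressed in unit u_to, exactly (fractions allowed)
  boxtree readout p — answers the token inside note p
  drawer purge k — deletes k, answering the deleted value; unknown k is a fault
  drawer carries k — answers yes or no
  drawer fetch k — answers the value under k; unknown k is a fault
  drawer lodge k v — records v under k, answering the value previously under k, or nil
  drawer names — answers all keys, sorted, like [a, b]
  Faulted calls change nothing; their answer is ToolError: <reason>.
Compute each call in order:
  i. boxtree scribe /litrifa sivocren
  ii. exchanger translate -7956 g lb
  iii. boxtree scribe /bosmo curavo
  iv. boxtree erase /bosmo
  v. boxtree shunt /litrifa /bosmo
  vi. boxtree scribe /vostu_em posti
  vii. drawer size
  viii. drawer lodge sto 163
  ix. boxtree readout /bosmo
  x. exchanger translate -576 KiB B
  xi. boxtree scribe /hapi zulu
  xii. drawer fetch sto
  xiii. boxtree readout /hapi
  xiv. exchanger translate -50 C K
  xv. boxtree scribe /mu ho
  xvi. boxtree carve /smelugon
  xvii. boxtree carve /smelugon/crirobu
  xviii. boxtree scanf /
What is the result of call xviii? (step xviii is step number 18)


CALL boxtree scribe[/litrifa; sivocren]
RET  created
CALL exchanger translate[-7956; g; lb]
RET  -795600000/45359237
CALL boxtree scribe[/bosmo; curavo]
RET  created
CALL boxtree erase[/bosmo]
RET  ok
CALL boxtree shunt[/litrifa; /bosmo]
RET  ok
CALL boxtree scribe[/vostu_em; posti]
RET  created
CALL drawer size[]
RET  3
CALL drawer lodge[sto; 163]
RET  -350
CALL boxtree readout[/bosmo]
RET  sivocren
CALL exchanger translate[-576; KiB; B]
RET  -589824
CALL boxtree scribe[/hapi; zulu]
RET  created
CALL drawer fetch[sto]
RET  163
CALL boxtree readout[/hapi]
RET  zulu
CALL exchanger translate[-50; C; K]
RET  4463/20
CALL boxtree scribe[/mu; ho]
RET  created
CALL boxtree carve[/smelugon]
RET  ok
CALL boxtree carve[/smelugon/crirobu]
RET  ok
CALL boxtree scanf[/]
RET  [bosmo, crupari, fislat_a, hapi, mu, smelugon/, vostu_em]

Answer: [bosmo, crupari, fislat_a, hapi, mu, smelugon/, vostu_em]


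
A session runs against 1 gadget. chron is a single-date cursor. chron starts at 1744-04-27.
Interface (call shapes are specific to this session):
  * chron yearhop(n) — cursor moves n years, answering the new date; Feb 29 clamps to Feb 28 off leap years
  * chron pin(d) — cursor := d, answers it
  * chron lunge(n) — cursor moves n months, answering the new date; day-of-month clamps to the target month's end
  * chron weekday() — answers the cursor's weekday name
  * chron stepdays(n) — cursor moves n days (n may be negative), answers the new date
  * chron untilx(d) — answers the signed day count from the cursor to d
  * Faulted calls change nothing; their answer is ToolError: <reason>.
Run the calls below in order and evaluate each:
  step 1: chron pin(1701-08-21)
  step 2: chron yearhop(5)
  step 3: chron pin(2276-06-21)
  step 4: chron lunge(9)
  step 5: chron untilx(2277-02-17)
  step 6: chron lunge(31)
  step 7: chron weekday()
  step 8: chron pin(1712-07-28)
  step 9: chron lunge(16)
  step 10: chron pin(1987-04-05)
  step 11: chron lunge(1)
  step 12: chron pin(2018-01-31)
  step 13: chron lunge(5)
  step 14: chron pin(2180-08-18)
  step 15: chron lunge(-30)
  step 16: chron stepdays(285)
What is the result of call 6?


% chron pin d='1701-08-21'
= 1701-08-21
% chron yearhop n='5'
= 1706-08-21
% chron pin d='2276-06-21'
= 2276-06-21
% chron lunge n='9'
= 2277-03-21
% chron untilx d='2277-02-17'
= -32
% chron lunge n='31'
= 2279-10-21
% chron weekday
= Tuesday
% chron pin d='1712-07-28'
= 1712-07-28
% chron lunge n='16'
= 1713-11-28
% chron pin d='1987-04-05'
= 1987-04-05
% chron lunge n='1'
= 1987-05-05
% chron pin d='2018-01-31'
= 2018-01-31
% chron lunge n='5'
= 2018-06-30
% chron pin d='2180-08-18'
= 2180-08-18
% chron lunge n='-30'
= 2178-02-18
% chron stepdays n='285'
= 2178-11-30

Answer: 2279-10-21


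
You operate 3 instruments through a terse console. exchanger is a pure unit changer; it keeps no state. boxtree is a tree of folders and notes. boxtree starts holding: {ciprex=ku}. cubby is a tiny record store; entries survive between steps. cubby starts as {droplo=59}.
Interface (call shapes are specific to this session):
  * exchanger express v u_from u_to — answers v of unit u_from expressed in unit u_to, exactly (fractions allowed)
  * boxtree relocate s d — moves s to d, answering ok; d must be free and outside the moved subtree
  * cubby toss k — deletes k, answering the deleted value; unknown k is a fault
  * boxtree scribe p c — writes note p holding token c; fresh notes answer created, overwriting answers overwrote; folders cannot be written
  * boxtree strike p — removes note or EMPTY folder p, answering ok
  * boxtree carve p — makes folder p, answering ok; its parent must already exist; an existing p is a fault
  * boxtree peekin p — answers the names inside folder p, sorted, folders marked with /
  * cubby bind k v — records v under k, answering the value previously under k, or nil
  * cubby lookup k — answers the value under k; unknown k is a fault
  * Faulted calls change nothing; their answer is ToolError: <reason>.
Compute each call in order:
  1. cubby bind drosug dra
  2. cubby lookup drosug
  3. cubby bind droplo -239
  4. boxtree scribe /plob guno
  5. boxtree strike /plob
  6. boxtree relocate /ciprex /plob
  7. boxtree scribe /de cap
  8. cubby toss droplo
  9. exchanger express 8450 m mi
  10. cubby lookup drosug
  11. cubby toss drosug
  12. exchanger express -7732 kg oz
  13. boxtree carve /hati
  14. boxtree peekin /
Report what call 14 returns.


Answer: [de, hati/, plob]

Derivation:
CALL cubby bind[k: drosug; v: dra]
RET  nil
CALL cubby lookup[k: drosug]
RET  dra
CALL cubby bind[k: droplo; v: -239]
RET  59
CALL boxtree scribe[p: /plob; c: guno]
RET  created
CALL boxtree strike[p: /plob]
RET  ok
CALL boxtree relocate[s: /ciprex; d: /plob]
RET  ok
CALL boxtree scribe[p: /de; c: cap]
RET  created
CALL cubby toss[k: droplo]
RET  -239
CALL exchanger express[v: 8450; u_from: m; u_to: mi]
RET  528125/100584
CALL cubby lookup[k: drosug]
RET  dra
CALL cubby toss[k: drosug]
RET  dra
CALL exchanger express[v: -7732; u_from: kg; u_to: oz]
RET  -12371200000000/45359237
CALL boxtree carve[p: /hati]
RET  ok
CALL boxtree peekin[p: /]
RET  [de, hati/, plob]


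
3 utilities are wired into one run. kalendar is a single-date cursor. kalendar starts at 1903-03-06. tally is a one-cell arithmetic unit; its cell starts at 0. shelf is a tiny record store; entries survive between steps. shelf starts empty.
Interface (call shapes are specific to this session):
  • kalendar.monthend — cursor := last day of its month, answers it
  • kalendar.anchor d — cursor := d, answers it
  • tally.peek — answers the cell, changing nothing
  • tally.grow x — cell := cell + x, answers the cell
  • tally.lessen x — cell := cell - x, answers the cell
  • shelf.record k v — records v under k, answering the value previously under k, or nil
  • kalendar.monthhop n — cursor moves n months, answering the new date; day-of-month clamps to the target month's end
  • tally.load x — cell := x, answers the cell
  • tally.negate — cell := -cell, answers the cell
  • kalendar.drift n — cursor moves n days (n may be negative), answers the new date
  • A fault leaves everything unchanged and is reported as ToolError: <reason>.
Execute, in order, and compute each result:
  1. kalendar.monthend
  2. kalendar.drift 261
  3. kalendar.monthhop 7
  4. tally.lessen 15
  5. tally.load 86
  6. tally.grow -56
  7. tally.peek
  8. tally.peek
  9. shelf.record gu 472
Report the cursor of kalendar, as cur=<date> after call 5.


Act: kalendar.monthend[]
Obs: 1903-03-31
Act: kalendar.drift[n='261']
Obs: 1903-12-17
Act: kalendar.monthhop[n='7']
Obs: 1904-07-17
Act: tally.lessen[x='15']
Obs: -15
Act: tally.load[x='86']
Obs: 86
Act: tally.grow[x='-56']
Obs: 30
Act: tally.peek[]
Obs: 30
Act: tally.peek[]
Obs: 30
Act: shelf.record[k='gu'; v='472']
Obs: nil

Answer: cur=1904-07-17


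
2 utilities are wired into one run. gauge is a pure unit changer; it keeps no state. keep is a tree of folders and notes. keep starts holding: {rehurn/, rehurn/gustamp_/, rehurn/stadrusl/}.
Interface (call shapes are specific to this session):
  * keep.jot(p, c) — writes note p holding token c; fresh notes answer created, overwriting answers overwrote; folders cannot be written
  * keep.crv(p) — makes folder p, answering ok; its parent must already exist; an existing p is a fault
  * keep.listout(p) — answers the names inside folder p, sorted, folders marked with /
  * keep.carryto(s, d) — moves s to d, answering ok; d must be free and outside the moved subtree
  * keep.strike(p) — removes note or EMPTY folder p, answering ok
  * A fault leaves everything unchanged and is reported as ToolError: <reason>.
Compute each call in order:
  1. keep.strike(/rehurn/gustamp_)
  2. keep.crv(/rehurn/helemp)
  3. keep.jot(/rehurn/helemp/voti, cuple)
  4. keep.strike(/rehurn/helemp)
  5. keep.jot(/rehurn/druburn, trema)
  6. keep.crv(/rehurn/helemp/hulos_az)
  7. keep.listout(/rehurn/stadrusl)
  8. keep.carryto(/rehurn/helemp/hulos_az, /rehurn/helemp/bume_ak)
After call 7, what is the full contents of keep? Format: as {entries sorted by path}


==> keep.strike(p→/rehurn/gustamp_)
<== ok
==> keep.crv(p→/rehurn/helemp)
<== ok
==> keep.jot(p→/rehurn/helemp/voti, c→cuple)
<== created
==> keep.strike(p→/rehurn/helemp)
<== ToolError: not empty
==> keep.jot(p→/rehurn/druburn, c→trema)
<== created
==> keep.crv(p→/rehurn/helemp/hulos_az)
<== ok
==> keep.listout(p→/rehurn/stadrusl)
<== []
==> keep.carryto(s→/rehurn/helemp/hulos_az, d→/rehurn/helemp/bume_ak)
<== ok

Answer: {rehurn/, rehurn/druburn=trema, rehurn/helemp/, rehurn/helemp/hulos_az/, rehurn/helemp/voti=cuple, rehurn/stadrusl/}


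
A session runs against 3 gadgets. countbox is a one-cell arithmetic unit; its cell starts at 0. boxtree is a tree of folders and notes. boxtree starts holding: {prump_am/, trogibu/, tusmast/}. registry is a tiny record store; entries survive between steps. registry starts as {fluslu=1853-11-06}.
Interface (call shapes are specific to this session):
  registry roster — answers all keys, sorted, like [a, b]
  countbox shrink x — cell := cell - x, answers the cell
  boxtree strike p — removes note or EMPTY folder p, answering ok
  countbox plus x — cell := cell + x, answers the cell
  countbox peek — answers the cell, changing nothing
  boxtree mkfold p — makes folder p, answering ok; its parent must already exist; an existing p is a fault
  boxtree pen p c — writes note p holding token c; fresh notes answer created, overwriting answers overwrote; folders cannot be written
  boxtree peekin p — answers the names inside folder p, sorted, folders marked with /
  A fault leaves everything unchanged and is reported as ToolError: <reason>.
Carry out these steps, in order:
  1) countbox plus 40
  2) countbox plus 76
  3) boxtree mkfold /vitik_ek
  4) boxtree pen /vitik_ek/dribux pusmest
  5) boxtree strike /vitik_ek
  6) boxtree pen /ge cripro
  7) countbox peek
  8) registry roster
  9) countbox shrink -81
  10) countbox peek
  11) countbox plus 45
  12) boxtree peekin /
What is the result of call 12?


% countbox plus x='40'
:: 40
% countbox plus x='76'
:: 116
% boxtree mkfold p='/vitik_ek'
:: ok
% boxtree pen p='/vitik_ek/dribux' c='pusmest'
:: created
% boxtree strike p='/vitik_ek'
:: ToolError: not empty
% boxtree pen p='/ge' c='cripro'
:: created
% countbox peek
:: 116
% registry roster
:: [fluslu]
% countbox shrink x='-81'
:: 197
% countbox peek
:: 197
% countbox plus x='45'
:: 242
% boxtree peekin p='/'
:: [ge, prump_am/, trogibu/, tusmast/, vitik_ek/]

Answer: [ge, prump_am/, trogibu/, tusmast/, vitik_ek/]


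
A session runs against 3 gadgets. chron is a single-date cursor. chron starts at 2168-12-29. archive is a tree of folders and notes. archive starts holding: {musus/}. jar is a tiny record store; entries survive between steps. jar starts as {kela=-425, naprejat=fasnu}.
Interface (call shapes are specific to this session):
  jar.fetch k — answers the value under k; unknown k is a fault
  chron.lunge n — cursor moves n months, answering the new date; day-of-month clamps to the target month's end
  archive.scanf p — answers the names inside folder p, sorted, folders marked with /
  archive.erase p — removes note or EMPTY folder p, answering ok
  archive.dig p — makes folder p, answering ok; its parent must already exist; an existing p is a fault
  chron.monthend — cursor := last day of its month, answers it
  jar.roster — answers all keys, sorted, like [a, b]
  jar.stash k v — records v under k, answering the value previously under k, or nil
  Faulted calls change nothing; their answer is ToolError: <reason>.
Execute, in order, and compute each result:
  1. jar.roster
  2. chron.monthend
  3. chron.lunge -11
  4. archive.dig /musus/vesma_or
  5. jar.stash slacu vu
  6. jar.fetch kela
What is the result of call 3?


Answer: 2168-01-31

Derivation:
Act: jar.roster[]
Obs: [kela, naprejat]
Act: chron.monthend[]
Obs: 2168-12-31
Act: chron.lunge[-11]
Obs: 2168-01-31
Act: archive.dig[/musus/vesma_or]
Obs: ok
Act: jar.stash[slacu; vu]
Obs: nil
Act: jar.fetch[kela]
Obs: -425


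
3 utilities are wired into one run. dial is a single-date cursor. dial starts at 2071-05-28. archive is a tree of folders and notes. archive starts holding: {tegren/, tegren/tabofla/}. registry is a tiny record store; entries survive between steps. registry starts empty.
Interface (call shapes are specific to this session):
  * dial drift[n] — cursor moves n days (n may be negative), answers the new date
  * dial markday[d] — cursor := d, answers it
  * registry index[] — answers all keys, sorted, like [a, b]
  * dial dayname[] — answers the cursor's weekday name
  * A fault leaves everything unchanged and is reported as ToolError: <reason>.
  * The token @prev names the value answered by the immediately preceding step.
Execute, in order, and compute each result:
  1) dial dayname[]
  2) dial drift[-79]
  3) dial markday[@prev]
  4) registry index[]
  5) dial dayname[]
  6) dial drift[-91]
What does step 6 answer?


Answer: 2070-12-09

Derivation:
-> dial dayname()
<- Thursday
-> dial drift(-79)
<- 2071-03-10
-> dial markday(@prev)
<- 2071-03-10
-> registry index()
<- []
-> dial dayname()
<- Tuesday
-> dial drift(-91)
<- 2070-12-09


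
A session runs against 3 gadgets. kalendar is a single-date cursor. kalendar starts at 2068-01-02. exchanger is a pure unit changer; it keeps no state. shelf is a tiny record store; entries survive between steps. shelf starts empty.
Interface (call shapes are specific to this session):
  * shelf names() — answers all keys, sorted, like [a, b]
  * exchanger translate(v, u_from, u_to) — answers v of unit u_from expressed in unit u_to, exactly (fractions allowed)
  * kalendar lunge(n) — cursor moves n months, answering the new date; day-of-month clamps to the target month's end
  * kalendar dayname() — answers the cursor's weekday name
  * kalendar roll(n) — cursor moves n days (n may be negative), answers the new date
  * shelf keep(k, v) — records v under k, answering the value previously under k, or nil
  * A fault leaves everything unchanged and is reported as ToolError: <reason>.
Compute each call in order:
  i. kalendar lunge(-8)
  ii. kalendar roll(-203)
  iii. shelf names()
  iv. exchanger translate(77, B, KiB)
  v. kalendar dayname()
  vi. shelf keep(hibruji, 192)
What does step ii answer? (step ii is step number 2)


Answer: 2066-10-11

Derivation:
! 1. kalendar lunge(-8) == 2067-05-02
! 2. kalendar roll(-203) == 2066-10-11
! 3. shelf names() == []
! 4. exchanger translate(77, B, KiB) == 77/1024
! 5. kalendar dayname() == Monday
! 6. shelf keep(hibruji, 192) == nil


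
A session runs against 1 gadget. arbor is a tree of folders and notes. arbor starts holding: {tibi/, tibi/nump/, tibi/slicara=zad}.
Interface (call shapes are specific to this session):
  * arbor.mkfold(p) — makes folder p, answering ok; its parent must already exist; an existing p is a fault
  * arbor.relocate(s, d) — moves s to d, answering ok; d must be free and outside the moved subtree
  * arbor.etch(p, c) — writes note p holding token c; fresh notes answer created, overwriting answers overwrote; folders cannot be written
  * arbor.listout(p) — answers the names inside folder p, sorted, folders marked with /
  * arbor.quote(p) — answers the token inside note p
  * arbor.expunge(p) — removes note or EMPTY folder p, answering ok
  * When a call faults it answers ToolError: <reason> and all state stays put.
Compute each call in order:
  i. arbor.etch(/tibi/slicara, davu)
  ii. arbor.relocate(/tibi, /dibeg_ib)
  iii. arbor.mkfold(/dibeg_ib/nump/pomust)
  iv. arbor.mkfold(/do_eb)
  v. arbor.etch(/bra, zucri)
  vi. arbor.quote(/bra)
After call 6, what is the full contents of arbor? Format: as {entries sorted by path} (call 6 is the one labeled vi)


Act: arbor.etch[p→/tibi/slicara; c→davu]
Obs: overwrote
Act: arbor.relocate[s→/tibi; d→/dibeg_ib]
Obs: ok
Act: arbor.mkfold[p→/dibeg_ib/nump/pomust]
Obs: ok
Act: arbor.mkfold[p→/do_eb]
Obs: ok
Act: arbor.etch[p→/bra; c→zucri]
Obs: created
Act: arbor.quote[p→/bra]
Obs: zucri

Answer: {bra=zucri, dibeg_ib/, dibeg_ib/nump/, dibeg_ib/nump/pomust/, dibeg_ib/slicara=davu, do_eb/}


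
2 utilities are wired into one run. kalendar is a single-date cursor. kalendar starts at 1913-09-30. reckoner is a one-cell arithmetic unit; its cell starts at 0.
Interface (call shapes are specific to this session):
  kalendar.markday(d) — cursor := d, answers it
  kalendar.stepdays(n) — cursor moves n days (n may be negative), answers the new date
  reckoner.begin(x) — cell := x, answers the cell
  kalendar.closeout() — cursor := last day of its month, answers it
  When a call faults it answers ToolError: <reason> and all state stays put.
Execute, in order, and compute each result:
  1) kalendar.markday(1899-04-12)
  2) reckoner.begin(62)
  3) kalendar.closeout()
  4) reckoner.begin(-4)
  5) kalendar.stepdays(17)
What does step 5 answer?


Answer: 1899-05-17

Derivation:
==> kalendar.markday(1899-04-12)
<== 1899-04-12
==> reckoner.begin(62)
<== 62
==> kalendar.closeout()
<== 1899-04-30
==> reckoner.begin(-4)
<== -4
==> kalendar.stepdays(17)
<== 1899-05-17


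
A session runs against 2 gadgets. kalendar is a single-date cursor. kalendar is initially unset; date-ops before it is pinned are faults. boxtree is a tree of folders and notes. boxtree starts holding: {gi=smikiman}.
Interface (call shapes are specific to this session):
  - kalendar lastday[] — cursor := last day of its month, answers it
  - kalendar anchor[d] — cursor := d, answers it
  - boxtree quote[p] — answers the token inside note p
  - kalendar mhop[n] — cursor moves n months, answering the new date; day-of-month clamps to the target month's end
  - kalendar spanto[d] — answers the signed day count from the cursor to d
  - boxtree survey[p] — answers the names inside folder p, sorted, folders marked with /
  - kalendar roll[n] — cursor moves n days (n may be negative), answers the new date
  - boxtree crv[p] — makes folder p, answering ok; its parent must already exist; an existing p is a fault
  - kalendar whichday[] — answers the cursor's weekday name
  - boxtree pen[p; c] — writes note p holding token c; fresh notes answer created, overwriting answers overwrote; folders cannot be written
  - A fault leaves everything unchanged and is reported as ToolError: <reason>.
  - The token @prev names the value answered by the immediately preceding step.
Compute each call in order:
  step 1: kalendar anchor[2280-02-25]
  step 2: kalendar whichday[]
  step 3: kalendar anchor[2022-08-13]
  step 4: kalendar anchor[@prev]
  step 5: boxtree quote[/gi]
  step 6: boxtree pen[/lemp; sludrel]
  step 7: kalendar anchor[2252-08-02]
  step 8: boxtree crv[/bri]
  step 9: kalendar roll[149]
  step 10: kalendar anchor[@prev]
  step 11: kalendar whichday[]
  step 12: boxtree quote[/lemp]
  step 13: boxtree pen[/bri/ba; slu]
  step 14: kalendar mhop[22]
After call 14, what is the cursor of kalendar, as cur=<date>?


% 1. kalendar anchor(d='2280-02-25') ~> 2280-02-25
% 2. kalendar whichday() ~> Wednesday
% 3. kalendar anchor(d='2022-08-13') ~> 2022-08-13
% 4. kalendar anchor(d='@prev') ~> 2022-08-13
% 5. boxtree quote(p='/gi') ~> smikiman
% 6. boxtree pen(p='/lemp', c='sludrel') ~> created
% 7. kalendar anchor(d='2252-08-02') ~> 2252-08-02
% 8. boxtree crv(p='/bri') ~> ok
% 9. kalendar roll(n='149') ~> 2252-12-29
% 10. kalendar anchor(d='@prev') ~> 2252-12-29
% 11. kalendar whichday() ~> Wednesday
% 12. boxtree quote(p='/lemp') ~> sludrel
% 13. boxtree pen(p='/bri/ba', c='slu') ~> created
% 14. kalendar mhop(n='22') ~> 2254-10-29

Answer: cur=2254-10-29


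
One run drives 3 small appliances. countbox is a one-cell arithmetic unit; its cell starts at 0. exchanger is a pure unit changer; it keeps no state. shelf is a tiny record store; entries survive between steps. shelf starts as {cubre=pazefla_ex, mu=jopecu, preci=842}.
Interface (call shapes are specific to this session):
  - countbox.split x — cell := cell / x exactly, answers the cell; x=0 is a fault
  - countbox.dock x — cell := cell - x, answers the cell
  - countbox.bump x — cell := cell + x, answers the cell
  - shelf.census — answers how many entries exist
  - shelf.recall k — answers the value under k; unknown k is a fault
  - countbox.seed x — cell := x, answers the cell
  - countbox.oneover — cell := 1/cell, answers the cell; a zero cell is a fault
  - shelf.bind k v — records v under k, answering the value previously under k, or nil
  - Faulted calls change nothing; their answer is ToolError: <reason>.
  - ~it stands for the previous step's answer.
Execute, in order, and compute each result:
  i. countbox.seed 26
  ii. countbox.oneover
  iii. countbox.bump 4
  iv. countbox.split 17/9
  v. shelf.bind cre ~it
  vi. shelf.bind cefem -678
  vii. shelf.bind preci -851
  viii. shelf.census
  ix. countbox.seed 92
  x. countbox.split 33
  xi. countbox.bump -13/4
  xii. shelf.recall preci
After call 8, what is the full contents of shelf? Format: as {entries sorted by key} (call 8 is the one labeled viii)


Answer: {cefem=-678, cre=945/442, cubre=pazefla_ex, mu=jopecu, preci=-851}

Derivation:
>>> seed x→26
:: 26
>>> oneover
:: 1/26
>>> bump x→4
:: 105/26
>>> split x→17/9
:: 945/442
>>> bind k→cre v→~it
:: nil
>>> bind k→cefem v→-678
:: nil
>>> bind k→preci v→-851
:: 842
>>> census
:: 5
>>> seed x→92
:: 92
>>> split x→33
:: 92/33
>>> bump x→-13/4
:: -61/132
>>> recall k→preci
:: -851


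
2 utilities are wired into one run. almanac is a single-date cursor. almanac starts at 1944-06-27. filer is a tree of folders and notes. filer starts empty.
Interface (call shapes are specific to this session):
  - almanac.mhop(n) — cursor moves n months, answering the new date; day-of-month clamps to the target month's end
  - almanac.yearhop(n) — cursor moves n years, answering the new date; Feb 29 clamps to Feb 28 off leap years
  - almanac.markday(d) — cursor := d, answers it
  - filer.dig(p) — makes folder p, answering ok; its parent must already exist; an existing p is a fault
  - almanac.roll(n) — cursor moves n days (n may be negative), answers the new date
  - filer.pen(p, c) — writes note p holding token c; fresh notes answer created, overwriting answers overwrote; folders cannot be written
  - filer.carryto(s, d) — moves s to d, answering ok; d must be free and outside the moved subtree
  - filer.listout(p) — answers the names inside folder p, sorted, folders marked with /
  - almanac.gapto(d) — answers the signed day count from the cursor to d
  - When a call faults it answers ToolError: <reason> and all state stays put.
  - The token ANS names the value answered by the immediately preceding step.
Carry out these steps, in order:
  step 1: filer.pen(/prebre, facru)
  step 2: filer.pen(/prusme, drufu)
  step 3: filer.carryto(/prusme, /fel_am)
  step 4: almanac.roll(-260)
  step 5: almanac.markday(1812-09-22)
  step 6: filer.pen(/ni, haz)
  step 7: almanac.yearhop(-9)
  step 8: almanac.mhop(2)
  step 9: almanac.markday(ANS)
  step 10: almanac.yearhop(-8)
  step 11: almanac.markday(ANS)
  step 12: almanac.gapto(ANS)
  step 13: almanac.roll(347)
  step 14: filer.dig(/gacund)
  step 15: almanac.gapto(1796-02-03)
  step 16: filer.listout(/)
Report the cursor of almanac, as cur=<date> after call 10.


I run filer.pen(p=/prebre, c=facru), and see created.
Then filer.pen(p=/prusme, c=drufu): created.
I use filer.carryto(s=/prusme, d=/fel_am), giving ok.
I run almanac.roll(n=-260), — result: 1943-10-11.
Then almanac.markday(d=1812-09-22), which returns 1812-09-22.
Calling filer.pen(p=/ni, c=haz), and observe created.
Using almanac.yearhop(n=-9): 1803-09-22.
I use almanac.mhop(n=2), giving 1803-11-22.
I try almanac.markday(d=ANS): 1803-11-22.
Then almanac.yearhop(n=-8), giving 1795-11-22.
I run almanac.markday(d=ANS), and get 1795-11-22.
Now I run almanac.gapto(d=ANS), — result: 0.
Invoking almanac.roll(n=347), and see 1796-11-03.
I call filer.dig(p=/gacund), yielding ok.
I run almanac.gapto(d=1796-02-03), — result: -274.
I use filer.listout(p=/), → [fel_am, gacund/, ni, prebre].

Answer: cur=1795-11-22


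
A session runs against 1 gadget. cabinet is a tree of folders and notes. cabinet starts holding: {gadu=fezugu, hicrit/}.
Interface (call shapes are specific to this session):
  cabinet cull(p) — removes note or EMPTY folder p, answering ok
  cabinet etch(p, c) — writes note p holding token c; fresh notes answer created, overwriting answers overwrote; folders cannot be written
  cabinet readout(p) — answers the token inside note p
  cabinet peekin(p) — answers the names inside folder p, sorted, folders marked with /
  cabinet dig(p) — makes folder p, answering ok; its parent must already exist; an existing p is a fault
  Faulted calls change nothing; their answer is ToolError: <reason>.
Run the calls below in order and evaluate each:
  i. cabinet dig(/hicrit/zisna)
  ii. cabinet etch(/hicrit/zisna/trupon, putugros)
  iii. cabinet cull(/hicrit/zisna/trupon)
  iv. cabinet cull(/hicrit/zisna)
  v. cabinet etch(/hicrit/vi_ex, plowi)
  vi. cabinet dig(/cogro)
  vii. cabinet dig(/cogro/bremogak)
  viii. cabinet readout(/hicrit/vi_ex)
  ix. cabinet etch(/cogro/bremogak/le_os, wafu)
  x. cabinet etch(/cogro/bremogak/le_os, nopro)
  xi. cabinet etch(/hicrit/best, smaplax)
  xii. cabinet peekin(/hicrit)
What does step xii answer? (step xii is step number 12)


Answer: [best, vi_ex]

Derivation:
Using cabinet dig passing p→/hicrit/zisna, — result: ok.
I call cabinet etch passing p→/hicrit/zisna/trupon, c→putugros, yielding created.
Now I run cabinet cull passing p→/hicrit/zisna/trupon, giving ok.
I invoke cabinet cull passing p→/hicrit/zisna, and see ok.
I use cabinet etch passing p→/hicrit/vi_ex, c→plowi, which returns created.
Then cabinet dig passing p→/cogro, and get ok.
I use cabinet dig passing p→/cogro/bremogak, giving ok.
Invoking cabinet readout passing p→/hicrit/vi_ex, yielding plowi.
I invoke cabinet etch passing p→/cogro/bremogak/le_os, c→wafu: created.
Now I run cabinet etch passing p→/cogro/bremogak/le_os, c→nopro, and see overwrote.
I call cabinet etch passing p→/hicrit/best, c→smaplax: created.
Calling cabinet peekin passing p→/hicrit, which returns [best, vi_ex].


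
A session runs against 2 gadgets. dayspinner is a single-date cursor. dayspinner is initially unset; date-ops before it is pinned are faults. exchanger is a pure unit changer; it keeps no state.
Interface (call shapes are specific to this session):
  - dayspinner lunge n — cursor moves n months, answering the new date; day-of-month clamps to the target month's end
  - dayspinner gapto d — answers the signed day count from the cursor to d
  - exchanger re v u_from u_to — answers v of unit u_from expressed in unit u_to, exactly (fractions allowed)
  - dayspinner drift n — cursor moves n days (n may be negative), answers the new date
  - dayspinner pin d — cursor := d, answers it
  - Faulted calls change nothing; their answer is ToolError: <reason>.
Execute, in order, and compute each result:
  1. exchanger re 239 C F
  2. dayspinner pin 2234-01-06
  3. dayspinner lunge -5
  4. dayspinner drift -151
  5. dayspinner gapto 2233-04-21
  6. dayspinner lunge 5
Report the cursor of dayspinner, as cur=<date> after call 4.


I use exchanger re with 239, C, F, giving 2311/5.
I use dayspinner pin with 2234-01-06, giving 2234-01-06.
I call dayspinner lunge with -5, → 2233-08-06.
I run dayspinner drift with -151, → 2233-03-08.
Invoking dayspinner gapto with 2233-04-21, and observe 44.
I use dayspinner lunge with 5, and get 2233-08-08.

Answer: cur=2233-03-08
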